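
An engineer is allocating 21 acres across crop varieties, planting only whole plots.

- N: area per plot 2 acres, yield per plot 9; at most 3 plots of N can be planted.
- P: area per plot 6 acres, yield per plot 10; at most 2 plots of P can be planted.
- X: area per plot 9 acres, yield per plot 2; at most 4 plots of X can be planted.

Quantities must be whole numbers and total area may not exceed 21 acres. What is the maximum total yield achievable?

N has the best ratio (9/2); taking only N gives at most 3×9 = 27 (stopped by the supply cap of 3).
Mixing does better — 3×N and 2×P: area 18 ≤ 21, yield 3·9 + 2·10 = 47.

47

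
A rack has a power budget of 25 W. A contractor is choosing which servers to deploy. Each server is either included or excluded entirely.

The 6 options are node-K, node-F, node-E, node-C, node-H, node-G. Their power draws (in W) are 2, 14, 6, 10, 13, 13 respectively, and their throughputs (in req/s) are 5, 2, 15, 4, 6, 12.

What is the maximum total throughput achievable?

Allowing fractional choices, the relaxed optimum would be about 33.8, but servers are indivisible.
node-E + node-G: power draw 6 + 13 = 19 ≤ 25, throughput 15 + 12 = 27.
node-K + node-E + node-G: power draw 2 + 6 + 13 = 21 ≤ 25, throughput 5 + 15 + 12 = 32.
node-K + node-E + node-H: power draw 2 + 6 + 13 = 21 ≤ 25, throughput 5 + 15 + 6 = 26.
Best is node-K, node-E, and node-G with total throughput 32.

32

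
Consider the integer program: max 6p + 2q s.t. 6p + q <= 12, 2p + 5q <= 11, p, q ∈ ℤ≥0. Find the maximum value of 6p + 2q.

Relaxing integrality, the LP optimum is 13.50 at (p,q) = (1.75, 1.5), which is not an integer point.
(p,q)=(2,0) is feasible, giving 12.
(p,q)=(1,1) is feasible, giving 8.
The best lattice point is (2,0), giving 12.

12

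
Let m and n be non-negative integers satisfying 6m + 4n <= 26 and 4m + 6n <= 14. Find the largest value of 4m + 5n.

The continuous relaxation peaks at (3.5, 0) with value 14.00; rounding to a feasible lattice point costs some objective.
(m,n)=(2,1) is feasible, giving 13.
(m,n)=(3,0) is feasible, giving 12.
(m,n)=(1,1) is feasible, giving 9.
The best lattice point is (2,1), giving 13.

13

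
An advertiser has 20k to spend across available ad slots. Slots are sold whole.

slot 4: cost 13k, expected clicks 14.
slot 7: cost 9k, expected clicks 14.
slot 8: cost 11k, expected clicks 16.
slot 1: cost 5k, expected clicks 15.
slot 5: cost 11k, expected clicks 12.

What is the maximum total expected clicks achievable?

31

Allowing fractional choices, the relaxed optimum would be about 37.7, but ad slots are indivisible.
slot 7 + slot 8: cost 9 + 11 = 20 ≤ 20, expected clicks 14 + 16 = 30.
slot 8 + slot 1: cost 11 + 5 = 16 ≤ 20, expected clicks 16 + 15 = 31.
Best is slot 8 and slot 1 with total expected clicks 31.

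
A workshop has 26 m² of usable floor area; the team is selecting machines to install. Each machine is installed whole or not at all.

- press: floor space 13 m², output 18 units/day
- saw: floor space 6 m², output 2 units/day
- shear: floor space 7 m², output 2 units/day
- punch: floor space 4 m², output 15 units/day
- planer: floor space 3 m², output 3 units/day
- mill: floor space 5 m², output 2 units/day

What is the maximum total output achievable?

Take press, punch, planer, and mill: floor space 13 + 4 + 3 + 5 = 25 ≤ 26, output 18 + 15 + 3 + 2 = 38.
No feasible combination exceeds this.

38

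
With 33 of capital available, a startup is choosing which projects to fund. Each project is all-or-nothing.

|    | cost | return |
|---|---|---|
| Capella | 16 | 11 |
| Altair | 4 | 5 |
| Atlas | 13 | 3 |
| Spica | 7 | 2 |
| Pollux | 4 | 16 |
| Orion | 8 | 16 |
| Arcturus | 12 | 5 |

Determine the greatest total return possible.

Treat it as a binary knapsack problem.
Altair + Pollux + Orion + Arcturus: cost 4 + 4 + 8 + 12 = 28 ≤ 33, return 5 + 16 + 16 + 5 = 42.
Capella + Pollux + Orion: cost 16 + 4 + 8 = 28 ≤ 33, return 11 + 16 + 16 = 43.
Capella + Altair + Pollux + Orion: cost 16 + 4 + 4 + 8 = 32 ≤ 33, return 11 + 5 + 16 + 16 = 48.
Best is Capella, Altair, Pollux, and Orion with total return 48.

48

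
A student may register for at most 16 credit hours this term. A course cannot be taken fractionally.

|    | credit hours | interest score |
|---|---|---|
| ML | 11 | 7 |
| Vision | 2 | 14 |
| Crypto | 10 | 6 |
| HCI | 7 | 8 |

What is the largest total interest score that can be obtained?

This is a 0-1 knapsack instance.
Take Vision and HCI: credit hours 2 + 7 = 9 ≤ 16, interest score 14 + 8 = 22.
No other feasible combination does better.

22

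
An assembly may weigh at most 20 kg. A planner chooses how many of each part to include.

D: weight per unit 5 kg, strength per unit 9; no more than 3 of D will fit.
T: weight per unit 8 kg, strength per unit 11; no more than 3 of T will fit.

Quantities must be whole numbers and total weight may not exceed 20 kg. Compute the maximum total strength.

29

D has the best ratio (9/5); taking only D gives at most 3×9 = 27 (stopped by the supply cap of 3).
Mixing does better — 2×D and 1×T: weight 18 ≤ 20, strength 2·9 + 1·11 = 29.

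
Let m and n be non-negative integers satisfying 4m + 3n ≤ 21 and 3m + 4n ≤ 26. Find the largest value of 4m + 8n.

48

The continuous relaxation peaks at (0, 6.5) with value 52.00; rounding to a feasible lattice point costs some objective.
(m,n)=(0,6): 4·0+3·6=18≤21, 3·0+4·6=24≤26, objective 48.
(m,n)=(1,5): 4·1+3·5=19≤21, 3·1+4·5=23≤26, objective 44.
The best lattice point is (0,6), giving 48.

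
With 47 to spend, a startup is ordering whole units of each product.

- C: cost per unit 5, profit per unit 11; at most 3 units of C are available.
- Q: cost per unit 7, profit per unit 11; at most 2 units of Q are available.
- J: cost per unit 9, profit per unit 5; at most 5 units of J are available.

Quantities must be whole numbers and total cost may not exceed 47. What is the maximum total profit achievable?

C has the best ratio (11/5); taking only C gives at most 3×11 = 33 (stopped by the supply cap of 3).
Mixing does better — 3×C, 2×Q, and 2×J: cost 47 ≤ 47, profit 3·11 + 2·11 + 2·5 = 65.

65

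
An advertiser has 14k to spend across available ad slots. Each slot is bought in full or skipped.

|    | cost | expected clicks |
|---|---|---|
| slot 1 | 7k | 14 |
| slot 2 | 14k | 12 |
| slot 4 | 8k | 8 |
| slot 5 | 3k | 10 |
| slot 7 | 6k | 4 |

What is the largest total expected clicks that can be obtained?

24

Treat it as a binary knapsack problem.
Allowing fractional choices, the relaxed optimum would be about 28.0, but ad slots are indivisible.
slot 4 + slot 5: cost 8 + 3 = 11 ≤ 14, expected clicks 8 + 10 = 18.
slot 1 + slot 5: cost 7 + 3 = 10 ≤ 14, expected clicks 14 + 10 = 24.
slot 1 + slot 7: cost 7 + 6 = 13 ≤ 14, expected clicks 14 + 4 = 18.
Best is slot 1 and slot 5 with total expected clicks 24.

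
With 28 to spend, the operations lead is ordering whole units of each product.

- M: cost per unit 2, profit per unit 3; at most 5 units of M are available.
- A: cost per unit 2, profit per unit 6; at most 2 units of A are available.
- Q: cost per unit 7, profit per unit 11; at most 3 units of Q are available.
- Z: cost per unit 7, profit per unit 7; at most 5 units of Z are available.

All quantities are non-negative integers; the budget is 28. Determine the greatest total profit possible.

1×M, 2×A, and 3×Q: cost 27 ≤ 28, profit 1·3 + 2·6 + 3·11 = 48.
5×M, 2×A, and 2×Q: cost 28 ≤ 28, profit 5·3 + 2·6 + 2·11 = 49.
Best is 49.

49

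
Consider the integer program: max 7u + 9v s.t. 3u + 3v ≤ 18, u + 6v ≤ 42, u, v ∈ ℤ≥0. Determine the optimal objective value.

(u,v)=(0,6) is feasible, giving 54.
(u,v)=(1,5) is feasible, giving 52.
(u,v)=(0,5) is feasible, giving 45.
No feasible integer point exceeds 54.

54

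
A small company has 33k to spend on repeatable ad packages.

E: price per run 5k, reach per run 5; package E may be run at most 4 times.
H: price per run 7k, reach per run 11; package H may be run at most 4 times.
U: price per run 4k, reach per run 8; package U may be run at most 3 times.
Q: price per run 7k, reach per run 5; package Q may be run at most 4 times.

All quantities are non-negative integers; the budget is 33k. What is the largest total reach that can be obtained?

4×H and 1×U: price 32 ≤ 33, reach 4·11 + 1·8 = 52.
3×H and 3×U: price 33 ≤ 33, reach 3·11 + 3·8 = 57.
Best is 57.

57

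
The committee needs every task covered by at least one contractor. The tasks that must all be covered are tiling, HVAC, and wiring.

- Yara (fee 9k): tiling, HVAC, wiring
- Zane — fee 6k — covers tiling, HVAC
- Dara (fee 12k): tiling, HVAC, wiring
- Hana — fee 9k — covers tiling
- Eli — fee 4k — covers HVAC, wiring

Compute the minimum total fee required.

This is a weighted set-cover instance.
The greedy cost-per-new-task heuristic would pick Eli and Zane for 10, but a cheaper cover exists.
Yara alone covers tiling, HVAC, wiring — every task.
Total fee: 9.
No cover costs less than 9.

9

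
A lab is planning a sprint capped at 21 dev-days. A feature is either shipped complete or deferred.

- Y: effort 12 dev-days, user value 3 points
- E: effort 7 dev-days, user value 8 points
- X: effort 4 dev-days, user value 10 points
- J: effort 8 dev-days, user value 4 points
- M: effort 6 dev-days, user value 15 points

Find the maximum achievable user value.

Allowing fractional choices, the relaxed optimum would be about 35.0, but features are indivisible.
X + J + M: effort 4 + 8 + 6 = 18 ≤ 21, user value 10 + 4 + 15 = 29.
E + J + M: effort 7 + 8 + 6 = 21 ≤ 21, user value 8 + 4 + 15 = 27.
E + X + M: effort 7 + 4 + 6 = 17 ≤ 21, user value 8 + 10 + 15 = 33.
Best is E, X, and M with total user value 33.

33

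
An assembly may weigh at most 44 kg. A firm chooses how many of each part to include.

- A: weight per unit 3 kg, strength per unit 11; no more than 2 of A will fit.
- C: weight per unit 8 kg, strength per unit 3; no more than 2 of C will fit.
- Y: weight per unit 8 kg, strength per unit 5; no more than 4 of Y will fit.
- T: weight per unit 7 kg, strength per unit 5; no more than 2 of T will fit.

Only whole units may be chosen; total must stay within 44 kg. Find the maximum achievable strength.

A has the best ratio (11/3); taking only A gives at most 2×11 = 22 (stopped by the supply cap of 2).
Mixing does better — 2×A, 3×Y, and 2×T: weight 44 ≤ 44, strength 2·11 + 3·5 + 2·5 = 47.

47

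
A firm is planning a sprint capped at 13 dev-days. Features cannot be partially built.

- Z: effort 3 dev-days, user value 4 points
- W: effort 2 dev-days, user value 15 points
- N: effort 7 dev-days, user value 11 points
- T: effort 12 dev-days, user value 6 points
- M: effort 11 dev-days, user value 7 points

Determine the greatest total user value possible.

This is an integer program with binary decision variables.
W + N: effort 2 + 7 = 9 ≤ 13, user value 15 + 11 = 26.
Z + W + N: effort 3 + 2 + 7 = 12 ≤ 13, user value 4 + 15 + 11 = 30.
Best is Z, W, and N with total user value 30.

30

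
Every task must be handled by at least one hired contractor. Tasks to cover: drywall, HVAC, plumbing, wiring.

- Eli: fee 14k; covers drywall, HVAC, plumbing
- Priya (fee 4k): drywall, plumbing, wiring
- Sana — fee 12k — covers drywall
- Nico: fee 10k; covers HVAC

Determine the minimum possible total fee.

Choose Priya and Nico: together they cover drywall, HVAC, plumbing, wiring — every task.
Total fee: 4 + 10 = 14.
No cover costs less than 14.

14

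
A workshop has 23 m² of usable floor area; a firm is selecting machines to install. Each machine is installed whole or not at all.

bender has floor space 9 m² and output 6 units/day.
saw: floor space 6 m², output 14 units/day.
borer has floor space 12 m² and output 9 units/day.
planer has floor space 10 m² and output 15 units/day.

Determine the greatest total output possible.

Take saw and planer: floor space 6 + 10 = 16 ≤ 23, output 14 + 15 = 29.
No other feasible combination does better.

29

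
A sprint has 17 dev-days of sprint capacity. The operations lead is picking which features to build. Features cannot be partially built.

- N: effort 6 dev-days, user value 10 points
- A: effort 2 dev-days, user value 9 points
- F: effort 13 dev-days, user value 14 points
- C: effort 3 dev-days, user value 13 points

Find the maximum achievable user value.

32

Take N, A, and C: effort 6 + 2 + 3 = 11 ≤ 17, user value 10 + 9 + 13 = 32.
No other feasible combination does better.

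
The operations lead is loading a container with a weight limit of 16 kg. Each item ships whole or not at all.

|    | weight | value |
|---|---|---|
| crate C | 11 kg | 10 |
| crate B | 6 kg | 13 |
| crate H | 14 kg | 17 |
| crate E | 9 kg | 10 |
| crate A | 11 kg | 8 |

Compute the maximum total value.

Take crate B and crate E: weight 6 + 9 = 15 ≤ 16, value 13 + 10 = 23.
No other feasible combination does better.

23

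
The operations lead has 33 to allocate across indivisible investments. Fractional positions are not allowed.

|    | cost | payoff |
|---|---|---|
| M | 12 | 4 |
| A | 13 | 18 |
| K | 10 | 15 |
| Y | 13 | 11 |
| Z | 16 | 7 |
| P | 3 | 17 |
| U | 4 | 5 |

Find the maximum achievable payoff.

55

Treat it as a binary knapsack problem.
Take A, K, P, and U: cost 13 + 10 + 3 + 4 = 30 ≤ 33, payoff 18 + 15 + 17 + 5 = 55.
No other feasible combination does better.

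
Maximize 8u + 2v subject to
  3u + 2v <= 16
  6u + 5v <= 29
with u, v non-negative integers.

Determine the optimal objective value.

The continuous relaxation peaks at (4.83, 0) with value 38.67; rounding to a feasible lattice point costs some objective.
(u,v)=(4,1): 3·4+2·1=14≤16, 6·4+5·1=29≤29, objective 34.
(u,v)=(4,0): 3·4+2·0=12≤16, 6·4+5·0=24≤29, objective 32.
(u,v)=(3,2): 3·3+2·2=13≤16, 6·3+5·2=28≤29, objective 28.
No feasible integer point exceeds 34.

34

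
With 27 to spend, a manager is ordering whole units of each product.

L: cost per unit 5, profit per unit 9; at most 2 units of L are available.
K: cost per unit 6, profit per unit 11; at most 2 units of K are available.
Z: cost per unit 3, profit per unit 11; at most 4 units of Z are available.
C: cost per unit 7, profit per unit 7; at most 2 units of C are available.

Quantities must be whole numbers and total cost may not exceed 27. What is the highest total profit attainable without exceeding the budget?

Z has the best ratio (11/3); taking only Z gives at most 4×11 = 44 (stopped by the supply cap of 4).
Mixing does better — 2×K and 4×Z: cost 24 ≤ 27, profit 2·11 + 4·11 = 66.

66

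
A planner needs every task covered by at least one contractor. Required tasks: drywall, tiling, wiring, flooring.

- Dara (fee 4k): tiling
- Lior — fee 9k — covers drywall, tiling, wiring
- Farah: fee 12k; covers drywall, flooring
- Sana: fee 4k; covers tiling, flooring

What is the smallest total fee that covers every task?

13

Choose Lior and Sana: together they cover drywall, tiling, wiring, flooring — every task.
Total fee: 9 + 4 = 13.
No cover costs less than 13.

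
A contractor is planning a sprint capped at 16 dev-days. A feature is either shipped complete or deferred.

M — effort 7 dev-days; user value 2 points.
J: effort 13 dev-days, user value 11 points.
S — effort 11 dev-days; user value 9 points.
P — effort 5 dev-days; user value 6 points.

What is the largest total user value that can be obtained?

15

Allowing fractional choices, the relaxed optimum would be about 15.3, but features are indivisible.
S: effort 11 ≤ 16, user value 9.
S + P: effort 11 + 5 = 16 ≤ 16, user value 9 + 6 = 15.
J: effort 13 ≤ 16, user value 11.
Best is S and P with total user value 15.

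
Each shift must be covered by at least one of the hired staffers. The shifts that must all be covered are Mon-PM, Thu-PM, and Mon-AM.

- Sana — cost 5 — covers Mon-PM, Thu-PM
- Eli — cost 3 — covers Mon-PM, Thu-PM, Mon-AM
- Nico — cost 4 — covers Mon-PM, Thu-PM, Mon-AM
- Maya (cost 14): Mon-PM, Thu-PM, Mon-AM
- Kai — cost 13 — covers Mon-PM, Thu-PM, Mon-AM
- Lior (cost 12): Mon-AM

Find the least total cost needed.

This is a weighted set-cover instance.
Eli alone covers Mon-PM, Thu-PM, Mon-AM — every shift.
Total cost: 3.
No cover costs less than 3.

3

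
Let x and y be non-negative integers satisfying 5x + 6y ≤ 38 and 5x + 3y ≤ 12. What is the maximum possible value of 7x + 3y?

14

(x,y)=(2,0): 5·2+6·0=10≤38, 5·2+3·0=10≤12, objective 14.
(x,y)=(1,1): 5·1+6·1=11≤38, 5·1+3·1=8≤12, objective 10.
(x,y)=(1,0): 5·1+6·0=5≤38, 5·1+3·0=5≤12, objective 7.
The best lattice point is (2,0), giving 14.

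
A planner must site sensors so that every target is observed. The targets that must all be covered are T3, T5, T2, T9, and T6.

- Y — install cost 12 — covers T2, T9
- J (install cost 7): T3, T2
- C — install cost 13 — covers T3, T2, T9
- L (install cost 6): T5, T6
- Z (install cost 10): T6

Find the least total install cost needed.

19

This is an integer covering problem.
Choose C and L: together they cover T3, T5, T2, T9, T6 — every target.
Total install cost: 13 + 6 = 19.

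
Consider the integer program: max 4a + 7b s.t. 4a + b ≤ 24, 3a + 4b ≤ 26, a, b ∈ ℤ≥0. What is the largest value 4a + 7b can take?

(a,b)=(2,5) is feasible, giving 43.
(a,b)=(0,6) is feasible, giving 42.
(a,b)=(3,4) is feasible, giving 40.
Maximum is 43 at (a,b)=(2,5).

43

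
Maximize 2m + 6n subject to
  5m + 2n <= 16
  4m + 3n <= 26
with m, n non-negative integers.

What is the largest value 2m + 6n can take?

48

(m,n)=(0,8): 5·0+2·8=16≤16, 4·0+3·8=24≤26, objective 48.
(m,n)=(0,7): 5·0+2·7=14≤16, 4·0+3·7=21≤26, objective 42.
The best lattice point is (0,8), giving 48.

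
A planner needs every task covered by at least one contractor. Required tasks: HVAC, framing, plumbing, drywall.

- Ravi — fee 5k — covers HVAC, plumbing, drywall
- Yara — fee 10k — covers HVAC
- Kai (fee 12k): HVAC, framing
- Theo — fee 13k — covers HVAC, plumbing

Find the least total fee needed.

Choose Ravi and Kai: together they cover HVAC, framing, plumbing, drywall — every task.
Total fee: 5 + 12 = 17.

17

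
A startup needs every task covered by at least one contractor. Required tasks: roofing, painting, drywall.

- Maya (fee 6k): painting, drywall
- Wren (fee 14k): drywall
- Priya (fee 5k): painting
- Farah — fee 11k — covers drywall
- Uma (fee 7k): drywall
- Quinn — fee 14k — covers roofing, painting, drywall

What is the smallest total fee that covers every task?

14

This is an integer covering problem.
Quinn alone covers roofing, painting, drywall — every task.
Total fee: 14.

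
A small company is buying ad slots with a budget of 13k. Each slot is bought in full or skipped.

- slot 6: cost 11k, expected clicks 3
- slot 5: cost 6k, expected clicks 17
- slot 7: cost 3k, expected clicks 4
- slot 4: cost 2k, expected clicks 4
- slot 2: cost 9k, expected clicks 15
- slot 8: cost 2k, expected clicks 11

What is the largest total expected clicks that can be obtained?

Allowing fractional choices, the relaxed optimum would be about 37.0, but ad slots are indivisible.
slot 5 + slot 7 + slot 8: cost 6 + 3 + 2 = 11 ≤ 13, expected clicks 17 + 4 + 11 = 32.
slot 5 + slot 7 + slot 4 + slot 8: cost 6 + 3 + 2 + 2 = 13 ≤ 13, expected clicks 17 + 4 + 4 + 11 = 36.
slot 5 + slot 4 + slot 8: cost 6 + 2 + 2 = 10 ≤ 13, expected clicks 17 + 4 + 11 = 32.
Best is slot 5, slot 7, slot 4, and slot 8 with total expected clicks 36.

36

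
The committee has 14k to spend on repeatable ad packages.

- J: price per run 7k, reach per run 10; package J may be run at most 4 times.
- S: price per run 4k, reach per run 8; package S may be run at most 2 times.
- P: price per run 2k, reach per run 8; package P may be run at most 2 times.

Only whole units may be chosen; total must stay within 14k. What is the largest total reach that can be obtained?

32

This is a bounded integer knapsack.
Take 2×S and 2×P: price 12 ≤ 14, reach 2·8 + 2·8 = 32.
P has the best ratio (8/2) and is taken to its limit of 2; remaining capacity is filled optimally with the others.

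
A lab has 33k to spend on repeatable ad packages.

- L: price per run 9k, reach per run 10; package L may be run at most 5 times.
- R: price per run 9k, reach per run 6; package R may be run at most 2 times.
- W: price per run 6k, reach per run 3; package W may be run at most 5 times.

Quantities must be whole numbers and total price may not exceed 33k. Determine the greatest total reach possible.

This is a bounded integer knapsack.
L has the best ratio (10/9); taking only L gives at most 3×10 = 30 (stopped by the price limit).
Mixing does better — 3×L and 1×W: price 33 ≤ 33, reach 3·10 + 1·3 = 33.

33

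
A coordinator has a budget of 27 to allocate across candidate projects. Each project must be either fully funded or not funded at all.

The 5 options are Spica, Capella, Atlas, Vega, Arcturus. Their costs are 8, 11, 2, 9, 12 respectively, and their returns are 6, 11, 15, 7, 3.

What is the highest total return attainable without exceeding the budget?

33

Take Capella, Atlas, and Vega: cost 11 + 2 + 9 = 22 ≤ 27, return 11 + 15 + 7 = 33.
No other feasible combination does better.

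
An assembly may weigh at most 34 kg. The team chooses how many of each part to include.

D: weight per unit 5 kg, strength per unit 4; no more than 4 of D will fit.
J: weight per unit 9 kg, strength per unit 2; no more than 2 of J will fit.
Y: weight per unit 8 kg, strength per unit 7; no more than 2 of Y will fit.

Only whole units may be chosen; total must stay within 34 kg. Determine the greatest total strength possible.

This is a bounded integer knapsack.
4×D and 1×Y: weight 28 ≤ 34, strength 4·4 + 1·7 = 23.
3×D and 2×Y: weight 31 ≤ 34, strength 3·4 + 2·7 = 26.
Best is 26.

26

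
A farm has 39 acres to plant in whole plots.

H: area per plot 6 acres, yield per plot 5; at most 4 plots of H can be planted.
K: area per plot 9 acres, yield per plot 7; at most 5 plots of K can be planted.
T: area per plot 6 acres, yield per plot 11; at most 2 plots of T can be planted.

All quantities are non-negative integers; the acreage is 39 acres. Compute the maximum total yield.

44

Take 3×H, 1×K, and 2×T: area 39 ≤ 39, yield 3·5 + 1·7 + 2·11 = 44.
T has the best ratio (11/6) and is taken to its limit of 2; remaining capacity is filled optimally with the others.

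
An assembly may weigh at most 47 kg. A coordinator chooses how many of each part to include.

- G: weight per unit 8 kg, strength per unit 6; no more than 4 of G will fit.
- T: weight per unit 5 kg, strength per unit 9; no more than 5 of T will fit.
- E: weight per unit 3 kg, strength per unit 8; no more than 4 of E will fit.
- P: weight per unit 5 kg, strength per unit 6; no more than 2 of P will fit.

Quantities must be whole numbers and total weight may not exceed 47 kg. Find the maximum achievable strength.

89

This is a bounded integer knapsack.
Take 5×T, 4×E, and 2×P: weight 47 ≤ 47, strength 5·9 + 4·8 + 2·6 = 89.
E has the best ratio (8/3) and is taken to its limit of 4; remaining capacity is filled optimally with the others.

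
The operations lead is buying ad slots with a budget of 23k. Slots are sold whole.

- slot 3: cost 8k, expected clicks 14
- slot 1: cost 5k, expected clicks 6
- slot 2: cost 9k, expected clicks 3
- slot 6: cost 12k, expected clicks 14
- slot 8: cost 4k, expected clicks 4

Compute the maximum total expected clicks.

28

Take slot 3 and slot 6: cost 8 + 12 = 20 ≤ 23, expected clicks 14 + 14 = 28.
No other feasible combination does better.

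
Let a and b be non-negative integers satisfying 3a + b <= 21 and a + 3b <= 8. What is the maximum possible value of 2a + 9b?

Relaxing integrality, the LP optimum is 24.00 at (a,b) = (0, 2.67), which is not an integer point.
(a,b)=(2,2): 3·2+1·2=8≤21, 1·2+3·2=8≤8, objective 22.
(a,b)=(1,2): 3·1+1·2=5≤21, 1·1+3·2=7≤8, objective 20.
(a,b)=(0,2): 3·0+1·2=2≤21, 1·0+3·2=6≤8, objective 18.
The best lattice point is (2,2), giving 22.

22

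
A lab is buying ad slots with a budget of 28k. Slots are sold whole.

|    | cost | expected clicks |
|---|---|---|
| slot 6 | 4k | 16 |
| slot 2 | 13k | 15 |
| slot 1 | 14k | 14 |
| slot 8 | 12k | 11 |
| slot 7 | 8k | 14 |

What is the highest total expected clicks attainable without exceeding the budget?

This is an integer program with binary decision variables.
slot 6 + slot 8 + slot 7: cost 4 + 12 + 8 = 24 ≤ 28, expected clicks 16 + 11 + 14 = 41.
slot 6 + slot 2 + slot 7: cost 4 + 13 + 8 = 25 ≤ 28, expected clicks 16 + 15 + 14 = 45.
slot 6 + slot 1 + slot 7: cost 4 + 14 + 8 = 26 ≤ 28, expected clicks 16 + 14 + 14 = 44.
Best is slot 6, slot 2, and slot 7 with total expected clicks 45.

45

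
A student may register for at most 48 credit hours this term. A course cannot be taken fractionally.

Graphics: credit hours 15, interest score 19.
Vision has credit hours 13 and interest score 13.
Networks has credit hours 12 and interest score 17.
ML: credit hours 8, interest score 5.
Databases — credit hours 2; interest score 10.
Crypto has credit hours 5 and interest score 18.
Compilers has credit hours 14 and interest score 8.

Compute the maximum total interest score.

77

This is an integer program with binary decision variables.
Graphics + Networks + Databases + Crypto + Compilers: credit hours 15 + 12 + 2 + 5 + 14 = 48 ≤ 48, interest score 19 + 17 + 10 + 18 + 8 = 72.
Graphics + Vision + Networks + Databases + Crypto: credit hours 15 + 13 + 12 + 2 + 5 = 47 ≤ 48, interest score 19 + 13 + 17 + 10 + 18 = 77.
Graphics + Networks + ML + Databases + Crypto: credit hours 15 + 12 + 8 + 2 + 5 = 42 ≤ 48, interest score 19 + 17 + 5 + 10 + 18 = 69.
Best is Graphics, Vision, Networks, Databases, and Crypto with total interest score 77.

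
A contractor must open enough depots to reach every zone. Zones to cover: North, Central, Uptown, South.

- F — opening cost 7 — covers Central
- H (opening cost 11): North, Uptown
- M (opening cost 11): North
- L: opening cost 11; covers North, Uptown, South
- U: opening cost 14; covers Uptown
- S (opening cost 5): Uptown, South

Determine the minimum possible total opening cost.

18

This is an integer covering problem.
Choose F and L: together they cover North, Central, Uptown, South — every zone.
Total opening cost: 7 + 11 = 18.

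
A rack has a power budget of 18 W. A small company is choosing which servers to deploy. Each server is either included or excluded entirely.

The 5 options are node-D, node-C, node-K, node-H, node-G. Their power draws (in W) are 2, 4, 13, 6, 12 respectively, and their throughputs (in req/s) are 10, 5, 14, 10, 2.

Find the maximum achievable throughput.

Allowing fractional choices, the relaxed optimum would be about 31.5, but servers are indivisible.
node-D + node-K: power draw 2 + 13 = 15 ≤ 18, throughput 10 + 14 = 24.
node-D + node-H: power draw 2 + 6 = 8 ≤ 18, throughput 10 + 10 = 20.
node-D + node-C + node-H: power draw 2 + 4 + 6 = 12 ≤ 18, throughput 10 + 5 + 10 = 25.
Best is node-D, node-C, and node-H with total throughput 25.

25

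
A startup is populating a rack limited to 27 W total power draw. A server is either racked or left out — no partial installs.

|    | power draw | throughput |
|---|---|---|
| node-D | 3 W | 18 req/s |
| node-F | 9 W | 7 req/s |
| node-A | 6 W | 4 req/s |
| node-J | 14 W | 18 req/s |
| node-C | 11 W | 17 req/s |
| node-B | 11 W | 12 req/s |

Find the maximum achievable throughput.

This is a 0-1 knapsack instance.
Take node-D, node-C, and node-B: power draw 3 + 11 + 11 = 25 ≤ 27, throughput 18 + 17 + 12 = 47.
No other feasible combination does better.

47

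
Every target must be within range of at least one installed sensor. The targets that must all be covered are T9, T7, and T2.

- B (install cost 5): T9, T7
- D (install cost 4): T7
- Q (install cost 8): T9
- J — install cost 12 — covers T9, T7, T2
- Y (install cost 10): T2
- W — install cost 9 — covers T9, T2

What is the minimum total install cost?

12

The greedy cost-per-new-target heuristic would pick B and W for 14, but a cheaper cover exists.
J alone covers T9, T7, T2 — every target.
Total install cost: 12.
No cover costs less than 12.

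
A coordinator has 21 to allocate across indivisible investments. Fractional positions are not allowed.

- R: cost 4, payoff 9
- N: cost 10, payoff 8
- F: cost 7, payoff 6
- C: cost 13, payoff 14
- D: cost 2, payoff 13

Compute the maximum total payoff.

This is an integer program with binary decision variables.
R + F + D: cost 4 + 7 + 2 = 13 ≤ 21, payoff 9 + 6 + 13 = 28.
R + C + D: cost 4 + 13 + 2 = 19 ≤ 21, payoff 9 + 14 + 13 = 36.
R + N + D: cost 4 + 10 + 2 = 16 ≤ 21, payoff 9 + 8 + 13 = 30.
Best is R, C, and D with total payoff 36.

36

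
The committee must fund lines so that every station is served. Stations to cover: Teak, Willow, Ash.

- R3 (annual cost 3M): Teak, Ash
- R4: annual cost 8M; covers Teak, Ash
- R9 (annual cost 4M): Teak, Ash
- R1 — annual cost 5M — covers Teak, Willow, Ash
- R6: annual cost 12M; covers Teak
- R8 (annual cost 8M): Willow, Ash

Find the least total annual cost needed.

This is a weighted set-cover instance.
The greedy cost-per-new-station heuristic would pick R3 and R1 for 8, but a cheaper cover exists.
R1 alone covers Teak, Willow, Ash — every station.
Total annual cost: 5.
No cover costs less than 5.

5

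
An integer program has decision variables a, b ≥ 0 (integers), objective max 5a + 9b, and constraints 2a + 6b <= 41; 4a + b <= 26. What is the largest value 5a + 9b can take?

Relaxing integrality, the LP optimum is 71.95 at (a,b) = (5.23, 5.09), which is not an integer point.
(a,b)=(5,5): 2·5+6·5=40≤41, 4·5+1·5=25≤26, objective 70.
(a,b)=(4,5): 2·4+6·5=38≤41, 4·4+1·5=21≤26, objective 65.
(a,b)=(5,4): 2·5+6·4=34≤41, 4·5+1·4=24≤26, objective 61.
(a,b)=(4,4): 2·4+6·4=32≤41, 4·4+1·4=20≤26, objective 56.
Maximum is 70 at (a,b)=(5,5).

70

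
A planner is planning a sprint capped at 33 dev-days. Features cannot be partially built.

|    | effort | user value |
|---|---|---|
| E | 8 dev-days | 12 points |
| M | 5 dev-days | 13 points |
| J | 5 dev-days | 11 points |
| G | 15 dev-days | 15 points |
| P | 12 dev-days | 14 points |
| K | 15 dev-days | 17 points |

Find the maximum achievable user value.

Allowing fractional choices, the relaxed optimum would be about 53.4, but features are indivisible.
E + M + J + P: effort 8 + 5 + 5 + 12 = 30 ≤ 33, user value 12 + 13 + 11 + 14 = 50.
E + M + J + G: effort 8 + 5 + 5 + 15 = 33 ≤ 33, user value 12 + 13 + 11 + 15 = 51.
E + M + J + K: effort 8 + 5 + 5 + 15 = 33 ≤ 33, user value 12 + 13 + 11 + 17 = 53.
Best is E, M, J, and K with total user value 53.

53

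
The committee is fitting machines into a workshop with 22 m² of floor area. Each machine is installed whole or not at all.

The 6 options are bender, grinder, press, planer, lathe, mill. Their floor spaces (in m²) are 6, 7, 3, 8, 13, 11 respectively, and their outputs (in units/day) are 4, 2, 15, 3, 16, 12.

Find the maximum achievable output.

bender + press + mill: floor space 6 + 3 + 11 = 20 ≤ 22, output 4 + 15 + 12 = 31.
press + lathe: floor space 3 + 13 = 16 ≤ 22, output 15 + 16 = 31.
bender + press + lathe: floor space 6 + 3 + 13 = 22 ≤ 22, output 4 + 15 + 16 = 35.
Best is bender, press, and lathe with total output 35.

35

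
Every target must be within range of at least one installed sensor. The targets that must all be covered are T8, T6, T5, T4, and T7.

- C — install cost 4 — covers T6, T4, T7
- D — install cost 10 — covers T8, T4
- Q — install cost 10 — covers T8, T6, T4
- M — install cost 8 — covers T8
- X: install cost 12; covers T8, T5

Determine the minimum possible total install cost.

16

This is a weighted set-cover instance.
Choose C and X: together they cover T8, T6, T5, T4, T7 — every target.
Total install cost: 4 + 12 = 16.
No cover costs less than 16.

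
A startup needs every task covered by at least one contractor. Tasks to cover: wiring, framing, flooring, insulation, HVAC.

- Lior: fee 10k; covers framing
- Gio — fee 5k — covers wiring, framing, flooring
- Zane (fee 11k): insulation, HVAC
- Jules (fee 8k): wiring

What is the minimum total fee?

Choose Gio and Zane: together they cover wiring, framing, flooring, insulation, HVAC — every task.
Total fee: 5 + 11 = 16.
No cover costs less than 16.

16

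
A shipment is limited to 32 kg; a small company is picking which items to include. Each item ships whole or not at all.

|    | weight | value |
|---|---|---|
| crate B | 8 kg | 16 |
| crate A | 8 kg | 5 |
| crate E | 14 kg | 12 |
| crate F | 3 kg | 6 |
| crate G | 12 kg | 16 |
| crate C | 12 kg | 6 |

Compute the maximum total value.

Take crate B, crate A, crate F, and crate G: weight 8 + 8 + 3 + 12 = 31 ≤ 32, value 16 + 5 + 6 + 16 = 43.
No other feasible combination does better.

43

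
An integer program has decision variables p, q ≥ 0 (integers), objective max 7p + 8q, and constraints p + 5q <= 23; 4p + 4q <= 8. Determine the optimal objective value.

16

(p,q)=(0,2): 1·0+5·2=10≤23, 4·0+4·2=8≤8, objective 16.
(p,q)=(1,1): 1·1+5·1=6≤23, 4·1+4·1=8≤8, objective 15.
Maximum is 16 at (p,q)=(0,2).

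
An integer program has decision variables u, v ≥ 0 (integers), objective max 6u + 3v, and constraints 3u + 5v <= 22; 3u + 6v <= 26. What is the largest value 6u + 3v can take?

42

(u,v)=(7,0): 3·7+5·0=21≤22, 3·7+6·0=21≤26, objective 42.
(u,v)=(6,0): 3·6+5·0=18≤22, 3·6+6·0=18≤26, objective 36.
No feasible integer point exceeds 42.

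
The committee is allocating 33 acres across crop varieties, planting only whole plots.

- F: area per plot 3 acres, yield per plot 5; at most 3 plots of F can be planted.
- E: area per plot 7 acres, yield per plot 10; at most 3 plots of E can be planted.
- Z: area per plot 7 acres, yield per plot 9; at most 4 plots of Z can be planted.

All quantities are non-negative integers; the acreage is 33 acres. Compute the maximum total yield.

This is a bounded integer knapsack.
F has the best ratio (5/3); taking only F gives at most 3×5 = 15 (stopped by the supply cap of 3).
Mixing does better — 3×F and 3×E: area 30 ≤ 33, yield 3·5 + 3·10 = 45.

45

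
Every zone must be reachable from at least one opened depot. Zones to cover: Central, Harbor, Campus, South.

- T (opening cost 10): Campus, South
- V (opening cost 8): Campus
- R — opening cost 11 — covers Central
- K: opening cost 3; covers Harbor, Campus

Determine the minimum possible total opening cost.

Choose T, R, and K: together they cover Central, Harbor, Campus, South — every zone.
Total opening cost: 10 + 11 + 3 = 24.
No cover costs less than 24.

24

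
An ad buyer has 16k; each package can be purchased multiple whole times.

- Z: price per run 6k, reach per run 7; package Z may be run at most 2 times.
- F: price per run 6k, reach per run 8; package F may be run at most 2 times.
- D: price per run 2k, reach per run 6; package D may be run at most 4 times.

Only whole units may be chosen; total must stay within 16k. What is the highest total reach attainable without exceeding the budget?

32

1×F and 4×D: price 14 ≤ 16, reach 1·8 + 4·6 = 32.
1×Z and 4×D: price 14 ≤ 16, reach 1·7 + 4·6 = 31.
Best is 32.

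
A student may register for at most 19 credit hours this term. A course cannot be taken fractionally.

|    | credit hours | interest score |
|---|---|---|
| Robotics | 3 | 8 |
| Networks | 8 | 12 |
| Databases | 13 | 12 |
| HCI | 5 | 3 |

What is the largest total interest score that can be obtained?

Robotics + Networks + HCI: credit hours 3 + 8 + 5 = 16 ≤ 19, interest score 8 + 12 + 3 = 23.
Robotics + Networks: credit hours 3 + 8 = 11 ≤ 19, interest score 8 + 12 = 20.
Robotics + Databases: credit hours 3 + 13 = 16 ≤ 19, interest score 8 + 12 = 20.
Best is Robotics, Networks, and HCI with total interest score 23.

23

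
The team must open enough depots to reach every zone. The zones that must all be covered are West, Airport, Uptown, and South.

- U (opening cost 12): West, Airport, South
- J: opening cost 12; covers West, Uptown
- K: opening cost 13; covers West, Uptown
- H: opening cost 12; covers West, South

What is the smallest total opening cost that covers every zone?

Choose U and J: together they cover West, Airport, Uptown, South — every zone.
Total opening cost: 12 + 12 = 24.
No cover costs less than 24.

24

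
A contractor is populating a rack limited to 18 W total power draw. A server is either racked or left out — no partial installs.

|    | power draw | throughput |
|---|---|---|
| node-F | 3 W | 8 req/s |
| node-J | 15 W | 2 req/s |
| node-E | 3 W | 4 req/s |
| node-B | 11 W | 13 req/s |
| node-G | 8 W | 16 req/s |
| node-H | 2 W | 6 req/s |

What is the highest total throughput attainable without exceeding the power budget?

34

Allowing fractional choices, the relaxed optimum would be about 36.4, but servers are indivisible.
node-F + node-G + node-H: power draw 3 + 8 + 2 = 13 ≤ 18, throughput 8 + 16 + 6 = 30.
node-F + node-E + node-G + node-H: power draw 3 + 3 + 8 + 2 = 16 ≤ 18, throughput 8 + 4 + 16 + 6 = 34.
node-F + node-E + node-G: power draw 3 + 3 + 8 = 14 ≤ 18, throughput 8 + 4 + 16 = 28.
Best is node-F, node-E, node-G, and node-H with total throughput 34.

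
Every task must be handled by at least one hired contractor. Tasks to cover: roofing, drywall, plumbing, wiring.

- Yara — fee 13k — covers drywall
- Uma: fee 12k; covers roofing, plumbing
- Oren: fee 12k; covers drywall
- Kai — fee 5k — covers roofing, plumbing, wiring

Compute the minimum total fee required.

Choose Oren and Kai: together they cover roofing, drywall, plumbing, wiring — every task.
Total fee: 12 + 5 = 17.

17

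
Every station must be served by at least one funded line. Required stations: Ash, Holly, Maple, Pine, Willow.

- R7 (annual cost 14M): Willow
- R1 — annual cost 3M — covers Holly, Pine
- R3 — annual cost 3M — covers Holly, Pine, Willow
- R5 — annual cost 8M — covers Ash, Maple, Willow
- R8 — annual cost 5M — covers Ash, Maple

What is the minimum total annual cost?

8

Choose R3 and R8: together they cover Ash, Holly, Maple, Pine, Willow — every station.
Total annual cost: 3 + 5 = 8.
No cover costs less than 8.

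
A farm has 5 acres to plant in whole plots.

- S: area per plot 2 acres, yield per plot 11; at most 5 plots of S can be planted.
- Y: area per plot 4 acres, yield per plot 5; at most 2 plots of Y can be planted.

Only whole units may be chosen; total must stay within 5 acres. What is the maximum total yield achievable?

This is a bounded integer knapsack.
Take 2×S: area 4 ≤ 5, yield 2·11 = 22.
No other integer combination yields more.

22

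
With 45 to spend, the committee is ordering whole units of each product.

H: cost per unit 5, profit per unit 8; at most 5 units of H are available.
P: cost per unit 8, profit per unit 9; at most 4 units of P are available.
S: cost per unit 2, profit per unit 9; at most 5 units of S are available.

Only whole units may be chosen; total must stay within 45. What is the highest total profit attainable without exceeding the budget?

94

2×H, 3×P, and 5×S: cost 44 ≤ 45, profit 2·8 + 3·9 + 5·9 = 88.
5×H, 1×P, and 5×S: cost 43 ≤ 45, profit 5·8 + 1·9 + 5·9 = 94.
Best is 94.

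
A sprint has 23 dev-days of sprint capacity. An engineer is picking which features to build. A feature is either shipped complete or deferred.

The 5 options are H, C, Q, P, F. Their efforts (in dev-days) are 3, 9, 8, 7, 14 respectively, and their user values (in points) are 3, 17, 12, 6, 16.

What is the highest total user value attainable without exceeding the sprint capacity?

33

This is a 0-1 knapsack instance.
H + C + Q: effort 3 + 9 + 8 = 20 ≤ 23, user value 3 + 17 + 12 = 32.
C + F: effort 9 + 14 = 23 ≤ 23, user value 17 + 16 = 33.
Best is C and F with total user value 33.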